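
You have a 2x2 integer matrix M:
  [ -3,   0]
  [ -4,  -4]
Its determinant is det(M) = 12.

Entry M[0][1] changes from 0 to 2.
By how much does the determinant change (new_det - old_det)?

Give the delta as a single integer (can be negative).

Answer: 8

Derivation:
Cofactor C_01 = 4
Entry delta = 2 - 0 = 2
Det delta = entry_delta * cofactor = 2 * 4 = 8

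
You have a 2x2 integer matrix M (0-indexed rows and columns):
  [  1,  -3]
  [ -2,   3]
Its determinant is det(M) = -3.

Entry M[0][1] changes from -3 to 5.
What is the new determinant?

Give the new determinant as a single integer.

det is linear in row 0: changing M[0][1] by delta changes det by delta * cofactor(0,1).
Cofactor C_01 = (-1)^(0+1) * minor(0,1) = 2
Entry delta = 5 - -3 = 8
Det delta = 8 * 2 = 16
New det = -3 + 16 = 13

Answer: 13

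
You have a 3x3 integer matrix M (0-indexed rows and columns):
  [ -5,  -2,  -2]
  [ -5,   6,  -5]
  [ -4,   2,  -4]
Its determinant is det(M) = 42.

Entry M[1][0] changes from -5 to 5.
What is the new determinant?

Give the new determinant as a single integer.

Answer: -78

Derivation:
det is linear in row 1: changing M[1][0] by delta changes det by delta * cofactor(1,0).
Cofactor C_10 = (-1)^(1+0) * minor(1,0) = -12
Entry delta = 5 - -5 = 10
Det delta = 10 * -12 = -120
New det = 42 + -120 = -78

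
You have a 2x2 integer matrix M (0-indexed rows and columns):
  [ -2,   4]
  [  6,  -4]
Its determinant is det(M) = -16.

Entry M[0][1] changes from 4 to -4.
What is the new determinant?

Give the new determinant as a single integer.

det is linear in row 0: changing M[0][1] by delta changes det by delta * cofactor(0,1).
Cofactor C_01 = (-1)^(0+1) * minor(0,1) = -6
Entry delta = -4 - 4 = -8
Det delta = -8 * -6 = 48
New det = -16 + 48 = 32

Answer: 32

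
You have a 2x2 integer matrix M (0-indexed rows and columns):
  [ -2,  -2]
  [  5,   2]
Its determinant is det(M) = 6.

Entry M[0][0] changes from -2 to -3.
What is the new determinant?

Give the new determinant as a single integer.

det is linear in row 0: changing M[0][0] by delta changes det by delta * cofactor(0,0).
Cofactor C_00 = (-1)^(0+0) * minor(0,0) = 2
Entry delta = -3 - -2 = -1
Det delta = -1 * 2 = -2
New det = 6 + -2 = 4

Answer: 4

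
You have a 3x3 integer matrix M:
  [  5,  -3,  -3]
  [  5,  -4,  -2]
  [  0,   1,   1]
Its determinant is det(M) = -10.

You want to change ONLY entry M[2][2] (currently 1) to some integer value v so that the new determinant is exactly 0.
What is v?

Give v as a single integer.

det is linear in entry M[2][2]: det = old_det + (v - 1) * C_22
Cofactor C_22 = -5
Want det = 0: -10 + (v - 1) * -5 = 0
  (v - 1) = 10 / -5 = -2
  v = 1 + (-2) = -1

Answer: -1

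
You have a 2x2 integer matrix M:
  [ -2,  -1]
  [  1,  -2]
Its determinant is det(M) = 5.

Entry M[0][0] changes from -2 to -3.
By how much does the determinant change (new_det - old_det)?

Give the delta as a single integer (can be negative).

Answer: 2

Derivation:
Cofactor C_00 = -2
Entry delta = -3 - -2 = -1
Det delta = entry_delta * cofactor = -1 * -2 = 2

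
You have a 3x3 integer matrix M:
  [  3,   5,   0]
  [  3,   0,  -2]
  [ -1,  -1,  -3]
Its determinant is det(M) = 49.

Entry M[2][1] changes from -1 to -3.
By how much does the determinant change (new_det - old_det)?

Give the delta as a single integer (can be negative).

Cofactor C_21 = 6
Entry delta = -3 - -1 = -2
Det delta = entry_delta * cofactor = -2 * 6 = -12

Answer: -12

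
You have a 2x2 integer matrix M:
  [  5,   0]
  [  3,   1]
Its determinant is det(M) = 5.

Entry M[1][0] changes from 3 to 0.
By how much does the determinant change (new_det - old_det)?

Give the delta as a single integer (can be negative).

Answer: 0

Derivation:
Cofactor C_10 = 0
Entry delta = 0 - 3 = -3
Det delta = entry_delta * cofactor = -3 * 0 = 0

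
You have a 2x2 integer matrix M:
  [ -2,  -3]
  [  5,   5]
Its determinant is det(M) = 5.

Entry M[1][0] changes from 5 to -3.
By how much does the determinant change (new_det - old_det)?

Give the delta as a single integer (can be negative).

Answer: -24

Derivation:
Cofactor C_10 = 3
Entry delta = -3 - 5 = -8
Det delta = entry_delta * cofactor = -8 * 3 = -24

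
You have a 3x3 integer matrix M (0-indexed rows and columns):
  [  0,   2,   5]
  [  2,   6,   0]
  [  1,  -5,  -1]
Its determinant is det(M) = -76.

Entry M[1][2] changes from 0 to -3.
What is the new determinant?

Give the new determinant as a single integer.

det is linear in row 1: changing M[1][2] by delta changes det by delta * cofactor(1,2).
Cofactor C_12 = (-1)^(1+2) * minor(1,2) = 2
Entry delta = -3 - 0 = -3
Det delta = -3 * 2 = -6
New det = -76 + -6 = -82

Answer: -82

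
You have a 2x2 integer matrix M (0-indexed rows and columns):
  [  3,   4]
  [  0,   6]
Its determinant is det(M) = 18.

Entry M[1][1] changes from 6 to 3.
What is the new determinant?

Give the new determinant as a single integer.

Answer: 9

Derivation:
det is linear in row 1: changing M[1][1] by delta changes det by delta * cofactor(1,1).
Cofactor C_11 = (-1)^(1+1) * minor(1,1) = 3
Entry delta = 3 - 6 = -3
Det delta = -3 * 3 = -9
New det = 18 + -9 = 9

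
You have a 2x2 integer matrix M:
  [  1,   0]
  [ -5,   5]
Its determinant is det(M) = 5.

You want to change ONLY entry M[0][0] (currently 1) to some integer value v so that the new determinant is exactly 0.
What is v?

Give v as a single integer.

det is linear in entry M[0][0]: det = old_det + (v - 1) * C_00
Cofactor C_00 = 5
Want det = 0: 5 + (v - 1) * 5 = 0
  (v - 1) = -5 / 5 = -1
  v = 1 + (-1) = 0

Answer: 0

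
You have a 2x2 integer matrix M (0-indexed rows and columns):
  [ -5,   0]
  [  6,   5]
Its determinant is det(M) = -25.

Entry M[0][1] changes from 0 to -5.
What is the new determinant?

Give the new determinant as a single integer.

det is linear in row 0: changing M[0][1] by delta changes det by delta * cofactor(0,1).
Cofactor C_01 = (-1)^(0+1) * minor(0,1) = -6
Entry delta = -5 - 0 = -5
Det delta = -5 * -6 = 30
New det = -25 + 30 = 5

Answer: 5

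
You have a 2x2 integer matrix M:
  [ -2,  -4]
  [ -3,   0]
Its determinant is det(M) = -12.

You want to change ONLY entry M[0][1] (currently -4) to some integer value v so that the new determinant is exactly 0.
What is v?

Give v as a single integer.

det is linear in entry M[0][1]: det = old_det + (v - -4) * C_01
Cofactor C_01 = 3
Want det = 0: -12 + (v - -4) * 3 = 0
  (v - -4) = 12 / 3 = 4
  v = -4 + (4) = 0

Answer: 0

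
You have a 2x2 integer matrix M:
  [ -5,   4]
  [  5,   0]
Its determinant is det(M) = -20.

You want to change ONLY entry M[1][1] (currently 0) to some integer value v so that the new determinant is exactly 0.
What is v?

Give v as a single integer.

det is linear in entry M[1][1]: det = old_det + (v - 0) * C_11
Cofactor C_11 = -5
Want det = 0: -20 + (v - 0) * -5 = 0
  (v - 0) = 20 / -5 = -4
  v = 0 + (-4) = -4

Answer: -4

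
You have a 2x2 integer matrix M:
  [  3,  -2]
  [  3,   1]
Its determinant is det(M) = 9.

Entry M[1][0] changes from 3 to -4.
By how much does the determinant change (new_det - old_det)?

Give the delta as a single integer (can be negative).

Answer: -14

Derivation:
Cofactor C_10 = 2
Entry delta = -4 - 3 = -7
Det delta = entry_delta * cofactor = -7 * 2 = -14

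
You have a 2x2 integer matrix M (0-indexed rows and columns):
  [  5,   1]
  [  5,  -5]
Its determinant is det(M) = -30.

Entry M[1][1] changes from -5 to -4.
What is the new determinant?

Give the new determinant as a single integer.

det is linear in row 1: changing M[1][1] by delta changes det by delta * cofactor(1,1).
Cofactor C_11 = (-1)^(1+1) * minor(1,1) = 5
Entry delta = -4 - -5 = 1
Det delta = 1 * 5 = 5
New det = -30 + 5 = -25

Answer: -25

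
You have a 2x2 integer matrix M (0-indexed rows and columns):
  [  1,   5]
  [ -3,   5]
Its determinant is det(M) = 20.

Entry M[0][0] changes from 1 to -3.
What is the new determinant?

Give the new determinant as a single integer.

det is linear in row 0: changing M[0][0] by delta changes det by delta * cofactor(0,0).
Cofactor C_00 = (-1)^(0+0) * minor(0,0) = 5
Entry delta = -3 - 1 = -4
Det delta = -4 * 5 = -20
New det = 20 + -20 = 0

Answer: 0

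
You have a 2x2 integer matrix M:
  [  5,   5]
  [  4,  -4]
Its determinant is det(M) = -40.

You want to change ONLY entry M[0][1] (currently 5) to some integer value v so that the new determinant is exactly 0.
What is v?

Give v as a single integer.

det is linear in entry M[0][1]: det = old_det + (v - 5) * C_01
Cofactor C_01 = -4
Want det = 0: -40 + (v - 5) * -4 = 0
  (v - 5) = 40 / -4 = -10
  v = 5 + (-10) = -5

Answer: -5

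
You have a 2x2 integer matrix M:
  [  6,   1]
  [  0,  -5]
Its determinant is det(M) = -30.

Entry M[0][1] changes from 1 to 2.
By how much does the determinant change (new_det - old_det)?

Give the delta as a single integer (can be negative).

Cofactor C_01 = 0
Entry delta = 2 - 1 = 1
Det delta = entry_delta * cofactor = 1 * 0 = 0

Answer: 0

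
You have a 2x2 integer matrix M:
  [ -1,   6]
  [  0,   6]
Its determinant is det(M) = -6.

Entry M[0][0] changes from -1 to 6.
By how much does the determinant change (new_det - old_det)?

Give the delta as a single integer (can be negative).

Answer: 42

Derivation:
Cofactor C_00 = 6
Entry delta = 6 - -1 = 7
Det delta = entry_delta * cofactor = 7 * 6 = 42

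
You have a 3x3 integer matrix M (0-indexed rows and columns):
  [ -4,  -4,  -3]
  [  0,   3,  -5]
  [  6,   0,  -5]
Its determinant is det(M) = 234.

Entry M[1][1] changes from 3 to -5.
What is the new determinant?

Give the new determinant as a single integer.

det is linear in row 1: changing M[1][1] by delta changes det by delta * cofactor(1,1).
Cofactor C_11 = (-1)^(1+1) * minor(1,1) = 38
Entry delta = -5 - 3 = -8
Det delta = -8 * 38 = -304
New det = 234 + -304 = -70

Answer: -70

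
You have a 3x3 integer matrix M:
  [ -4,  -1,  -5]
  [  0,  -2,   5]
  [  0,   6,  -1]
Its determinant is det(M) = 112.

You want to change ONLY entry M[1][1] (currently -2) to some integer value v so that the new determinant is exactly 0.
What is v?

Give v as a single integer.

Answer: -30

Derivation:
det is linear in entry M[1][1]: det = old_det + (v - -2) * C_11
Cofactor C_11 = 4
Want det = 0: 112 + (v - -2) * 4 = 0
  (v - -2) = -112 / 4 = -28
  v = -2 + (-28) = -30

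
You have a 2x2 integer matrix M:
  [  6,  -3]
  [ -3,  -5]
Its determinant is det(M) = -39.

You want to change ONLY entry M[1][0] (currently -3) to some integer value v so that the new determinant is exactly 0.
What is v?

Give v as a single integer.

Answer: 10

Derivation:
det is linear in entry M[1][0]: det = old_det + (v - -3) * C_10
Cofactor C_10 = 3
Want det = 0: -39 + (v - -3) * 3 = 0
  (v - -3) = 39 / 3 = 13
  v = -3 + (13) = 10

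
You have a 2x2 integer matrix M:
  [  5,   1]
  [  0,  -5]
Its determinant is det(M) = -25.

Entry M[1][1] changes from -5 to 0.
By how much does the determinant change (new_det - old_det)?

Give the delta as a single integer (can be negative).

Cofactor C_11 = 5
Entry delta = 0 - -5 = 5
Det delta = entry_delta * cofactor = 5 * 5 = 25

Answer: 25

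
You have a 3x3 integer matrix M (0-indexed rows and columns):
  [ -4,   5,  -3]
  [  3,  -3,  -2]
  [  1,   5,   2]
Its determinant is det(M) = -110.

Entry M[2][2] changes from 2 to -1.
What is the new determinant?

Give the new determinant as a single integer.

det is linear in row 2: changing M[2][2] by delta changes det by delta * cofactor(2,2).
Cofactor C_22 = (-1)^(2+2) * minor(2,2) = -3
Entry delta = -1 - 2 = -3
Det delta = -3 * -3 = 9
New det = -110 + 9 = -101

Answer: -101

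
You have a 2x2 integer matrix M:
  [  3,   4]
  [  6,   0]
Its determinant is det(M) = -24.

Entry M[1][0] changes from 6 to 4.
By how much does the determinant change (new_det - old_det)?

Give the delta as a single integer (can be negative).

Cofactor C_10 = -4
Entry delta = 4 - 6 = -2
Det delta = entry_delta * cofactor = -2 * -4 = 8

Answer: 8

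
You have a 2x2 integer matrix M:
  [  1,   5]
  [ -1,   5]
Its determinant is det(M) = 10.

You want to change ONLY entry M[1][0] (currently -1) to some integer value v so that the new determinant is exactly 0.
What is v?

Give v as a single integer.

Answer: 1

Derivation:
det is linear in entry M[1][0]: det = old_det + (v - -1) * C_10
Cofactor C_10 = -5
Want det = 0: 10 + (v - -1) * -5 = 0
  (v - -1) = -10 / -5 = 2
  v = -1 + (2) = 1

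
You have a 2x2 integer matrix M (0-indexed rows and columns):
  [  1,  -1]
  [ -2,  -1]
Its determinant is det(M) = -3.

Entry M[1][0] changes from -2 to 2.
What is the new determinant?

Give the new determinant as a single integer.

det is linear in row 1: changing M[1][0] by delta changes det by delta * cofactor(1,0).
Cofactor C_10 = (-1)^(1+0) * minor(1,0) = 1
Entry delta = 2 - -2 = 4
Det delta = 4 * 1 = 4
New det = -3 + 4 = 1

Answer: 1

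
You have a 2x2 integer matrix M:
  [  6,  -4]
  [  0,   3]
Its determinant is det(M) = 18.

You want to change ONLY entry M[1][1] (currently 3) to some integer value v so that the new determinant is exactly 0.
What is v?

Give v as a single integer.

det is linear in entry M[1][1]: det = old_det + (v - 3) * C_11
Cofactor C_11 = 6
Want det = 0: 18 + (v - 3) * 6 = 0
  (v - 3) = -18 / 6 = -3
  v = 3 + (-3) = 0

Answer: 0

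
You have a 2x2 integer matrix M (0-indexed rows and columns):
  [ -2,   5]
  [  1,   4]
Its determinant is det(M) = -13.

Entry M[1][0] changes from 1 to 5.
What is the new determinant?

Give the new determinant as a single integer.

Answer: -33

Derivation:
det is linear in row 1: changing M[1][0] by delta changes det by delta * cofactor(1,0).
Cofactor C_10 = (-1)^(1+0) * minor(1,0) = -5
Entry delta = 5 - 1 = 4
Det delta = 4 * -5 = -20
New det = -13 + -20 = -33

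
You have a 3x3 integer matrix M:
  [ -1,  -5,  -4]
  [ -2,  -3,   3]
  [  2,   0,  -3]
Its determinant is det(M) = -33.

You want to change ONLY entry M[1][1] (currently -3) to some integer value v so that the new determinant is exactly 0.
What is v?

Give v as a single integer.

det is linear in entry M[1][1]: det = old_det + (v - -3) * C_11
Cofactor C_11 = 11
Want det = 0: -33 + (v - -3) * 11 = 0
  (v - -3) = 33 / 11 = 3
  v = -3 + (3) = 0

Answer: 0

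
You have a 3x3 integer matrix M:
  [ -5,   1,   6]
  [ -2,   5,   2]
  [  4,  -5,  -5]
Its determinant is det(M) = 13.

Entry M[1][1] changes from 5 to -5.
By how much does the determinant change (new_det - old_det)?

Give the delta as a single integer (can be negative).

Answer: -10

Derivation:
Cofactor C_11 = 1
Entry delta = -5 - 5 = -10
Det delta = entry_delta * cofactor = -10 * 1 = -10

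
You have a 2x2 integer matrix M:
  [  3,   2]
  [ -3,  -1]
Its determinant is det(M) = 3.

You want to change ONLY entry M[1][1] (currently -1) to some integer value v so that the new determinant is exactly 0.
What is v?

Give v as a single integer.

Answer: -2

Derivation:
det is linear in entry M[1][1]: det = old_det + (v - -1) * C_11
Cofactor C_11 = 3
Want det = 0: 3 + (v - -1) * 3 = 0
  (v - -1) = -3 / 3 = -1
  v = -1 + (-1) = -2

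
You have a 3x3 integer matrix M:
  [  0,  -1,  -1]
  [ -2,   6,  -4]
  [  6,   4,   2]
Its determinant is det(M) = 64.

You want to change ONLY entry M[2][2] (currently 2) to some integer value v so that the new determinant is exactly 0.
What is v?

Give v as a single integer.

det is linear in entry M[2][2]: det = old_det + (v - 2) * C_22
Cofactor C_22 = -2
Want det = 0: 64 + (v - 2) * -2 = 0
  (v - 2) = -64 / -2 = 32
  v = 2 + (32) = 34

Answer: 34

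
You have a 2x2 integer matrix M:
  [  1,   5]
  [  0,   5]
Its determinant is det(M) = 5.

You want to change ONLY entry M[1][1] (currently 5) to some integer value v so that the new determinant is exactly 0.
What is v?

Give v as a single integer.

Answer: 0

Derivation:
det is linear in entry M[1][1]: det = old_det + (v - 5) * C_11
Cofactor C_11 = 1
Want det = 0: 5 + (v - 5) * 1 = 0
  (v - 5) = -5 / 1 = -5
  v = 5 + (-5) = 0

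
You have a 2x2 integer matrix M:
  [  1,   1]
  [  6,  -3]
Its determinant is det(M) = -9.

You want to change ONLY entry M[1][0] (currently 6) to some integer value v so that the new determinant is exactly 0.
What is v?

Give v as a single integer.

Answer: -3

Derivation:
det is linear in entry M[1][0]: det = old_det + (v - 6) * C_10
Cofactor C_10 = -1
Want det = 0: -9 + (v - 6) * -1 = 0
  (v - 6) = 9 / -1 = -9
  v = 6 + (-9) = -3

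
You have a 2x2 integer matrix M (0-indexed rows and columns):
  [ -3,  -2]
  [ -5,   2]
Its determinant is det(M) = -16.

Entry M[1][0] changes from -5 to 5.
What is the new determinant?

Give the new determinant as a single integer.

det is linear in row 1: changing M[1][0] by delta changes det by delta * cofactor(1,0).
Cofactor C_10 = (-1)^(1+0) * minor(1,0) = 2
Entry delta = 5 - -5 = 10
Det delta = 10 * 2 = 20
New det = -16 + 20 = 4

Answer: 4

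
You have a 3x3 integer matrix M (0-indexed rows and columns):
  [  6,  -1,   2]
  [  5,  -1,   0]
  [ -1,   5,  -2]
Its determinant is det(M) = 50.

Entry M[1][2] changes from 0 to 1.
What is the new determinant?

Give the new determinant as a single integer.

Answer: 21

Derivation:
det is linear in row 1: changing M[1][2] by delta changes det by delta * cofactor(1,2).
Cofactor C_12 = (-1)^(1+2) * minor(1,2) = -29
Entry delta = 1 - 0 = 1
Det delta = 1 * -29 = -29
New det = 50 + -29 = 21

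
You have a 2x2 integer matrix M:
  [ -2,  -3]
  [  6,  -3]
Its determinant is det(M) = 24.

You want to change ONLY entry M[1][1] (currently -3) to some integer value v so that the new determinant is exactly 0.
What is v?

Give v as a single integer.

Answer: 9

Derivation:
det is linear in entry M[1][1]: det = old_det + (v - -3) * C_11
Cofactor C_11 = -2
Want det = 0: 24 + (v - -3) * -2 = 0
  (v - -3) = -24 / -2 = 12
  v = -3 + (12) = 9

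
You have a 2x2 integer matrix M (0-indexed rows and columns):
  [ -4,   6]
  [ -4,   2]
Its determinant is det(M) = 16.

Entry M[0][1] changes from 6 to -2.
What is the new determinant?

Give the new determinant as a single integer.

det is linear in row 0: changing M[0][1] by delta changes det by delta * cofactor(0,1).
Cofactor C_01 = (-1)^(0+1) * minor(0,1) = 4
Entry delta = -2 - 6 = -8
Det delta = -8 * 4 = -32
New det = 16 + -32 = -16

Answer: -16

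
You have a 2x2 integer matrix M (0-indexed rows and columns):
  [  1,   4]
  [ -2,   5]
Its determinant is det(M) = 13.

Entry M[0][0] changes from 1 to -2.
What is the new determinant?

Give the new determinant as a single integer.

det is linear in row 0: changing M[0][0] by delta changes det by delta * cofactor(0,0).
Cofactor C_00 = (-1)^(0+0) * minor(0,0) = 5
Entry delta = -2 - 1 = -3
Det delta = -3 * 5 = -15
New det = 13 + -15 = -2

Answer: -2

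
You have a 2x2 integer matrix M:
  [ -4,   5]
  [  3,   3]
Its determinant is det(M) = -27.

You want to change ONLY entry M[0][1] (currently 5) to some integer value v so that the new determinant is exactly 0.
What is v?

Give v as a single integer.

det is linear in entry M[0][1]: det = old_det + (v - 5) * C_01
Cofactor C_01 = -3
Want det = 0: -27 + (v - 5) * -3 = 0
  (v - 5) = 27 / -3 = -9
  v = 5 + (-9) = -4

Answer: -4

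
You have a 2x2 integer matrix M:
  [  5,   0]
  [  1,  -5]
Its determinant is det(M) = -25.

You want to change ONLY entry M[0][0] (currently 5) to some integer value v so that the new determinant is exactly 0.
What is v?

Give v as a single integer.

det is linear in entry M[0][0]: det = old_det + (v - 5) * C_00
Cofactor C_00 = -5
Want det = 0: -25 + (v - 5) * -5 = 0
  (v - 5) = 25 / -5 = -5
  v = 5 + (-5) = 0

Answer: 0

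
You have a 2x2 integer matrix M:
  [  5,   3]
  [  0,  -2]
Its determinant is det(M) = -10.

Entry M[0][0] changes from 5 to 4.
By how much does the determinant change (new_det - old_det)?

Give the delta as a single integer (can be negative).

Cofactor C_00 = -2
Entry delta = 4 - 5 = -1
Det delta = entry_delta * cofactor = -1 * -2 = 2

Answer: 2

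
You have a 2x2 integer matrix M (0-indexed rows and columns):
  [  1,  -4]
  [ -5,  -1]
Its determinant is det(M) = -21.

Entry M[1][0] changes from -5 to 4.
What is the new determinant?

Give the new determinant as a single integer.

det is linear in row 1: changing M[1][0] by delta changes det by delta * cofactor(1,0).
Cofactor C_10 = (-1)^(1+0) * minor(1,0) = 4
Entry delta = 4 - -5 = 9
Det delta = 9 * 4 = 36
New det = -21 + 36 = 15

Answer: 15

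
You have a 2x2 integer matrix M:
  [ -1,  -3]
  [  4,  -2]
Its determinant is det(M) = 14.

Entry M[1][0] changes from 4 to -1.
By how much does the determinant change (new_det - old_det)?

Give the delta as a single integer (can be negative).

Answer: -15

Derivation:
Cofactor C_10 = 3
Entry delta = -1 - 4 = -5
Det delta = entry_delta * cofactor = -5 * 3 = -15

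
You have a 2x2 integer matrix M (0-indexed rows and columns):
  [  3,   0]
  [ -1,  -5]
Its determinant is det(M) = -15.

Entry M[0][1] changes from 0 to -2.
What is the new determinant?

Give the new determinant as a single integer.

det is linear in row 0: changing M[0][1] by delta changes det by delta * cofactor(0,1).
Cofactor C_01 = (-1)^(0+1) * minor(0,1) = 1
Entry delta = -2 - 0 = -2
Det delta = -2 * 1 = -2
New det = -15 + -2 = -17

Answer: -17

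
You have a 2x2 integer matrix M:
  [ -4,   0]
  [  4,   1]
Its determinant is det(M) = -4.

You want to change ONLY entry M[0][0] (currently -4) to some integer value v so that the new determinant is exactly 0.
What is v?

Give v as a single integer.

det is linear in entry M[0][0]: det = old_det + (v - -4) * C_00
Cofactor C_00 = 1
Want det = 0: -4 + (v - -4) * 1 = 0
  (v - -4) = 4 / 1 = 4
  v = -4 + (4) = 0

Answer: 0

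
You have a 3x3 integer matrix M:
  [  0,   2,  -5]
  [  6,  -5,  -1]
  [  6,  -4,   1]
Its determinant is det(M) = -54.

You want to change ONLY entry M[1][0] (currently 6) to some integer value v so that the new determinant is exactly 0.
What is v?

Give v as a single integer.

det is linear in entry M[1][0]: det = old_det + (v - 6) * C_10
Cofactor C_10 = 18
Want det = 0: -54 + (v - 6) * 18 = 0
  (v - 6) = 54 / 18 = 3
  v = 6 + (3) = 9

Answer: 9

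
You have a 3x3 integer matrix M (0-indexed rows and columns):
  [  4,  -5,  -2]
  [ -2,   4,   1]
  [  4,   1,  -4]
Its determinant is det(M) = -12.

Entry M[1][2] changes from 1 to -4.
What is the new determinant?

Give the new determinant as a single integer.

Answer: 108

Derivation:
det is linear in row 1: changing M[1][2] by delta changes det by delta * cofactor(1,2).
Cofactor C_12 = (-1)^(1+2) * minor(1,2) = -24
Entry delta = -4 - 1 = -5
Det delta = -5 * -24 = 120
New det = -12 + 120 = 108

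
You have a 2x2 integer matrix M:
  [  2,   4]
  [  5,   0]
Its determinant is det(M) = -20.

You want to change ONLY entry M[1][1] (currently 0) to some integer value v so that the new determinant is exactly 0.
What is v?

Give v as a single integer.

Answer: 10

Derivation:
det is linear in entry M[1][1]: det = old_det + (v - 0) * C_11
Cofactor C_11 = 2
Want det = 0: -20 + (v - 0) * 2 = 0
  (v - 0) = 20 / 2 = 10
  v = 0 + (10) = 10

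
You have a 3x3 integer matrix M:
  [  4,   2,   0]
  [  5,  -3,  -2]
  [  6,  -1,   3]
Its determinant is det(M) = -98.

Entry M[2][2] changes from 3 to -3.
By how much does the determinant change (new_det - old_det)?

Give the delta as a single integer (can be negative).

Answer: 132

Derivation:
Cofactor C_22 = -22
Entry delta = -3 - 3 = -6
Det delta = entry_delta * cofactor = -6 * -22 = 132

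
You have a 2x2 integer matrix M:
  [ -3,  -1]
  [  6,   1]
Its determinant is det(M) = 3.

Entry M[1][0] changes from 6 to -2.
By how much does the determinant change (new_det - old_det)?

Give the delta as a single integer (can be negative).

Cofactor C_10 = 1
Entry delta = -2 - 6 = -8
Det delta = entry_delta * cofactor = -8 * 1 = -8

Answer: -8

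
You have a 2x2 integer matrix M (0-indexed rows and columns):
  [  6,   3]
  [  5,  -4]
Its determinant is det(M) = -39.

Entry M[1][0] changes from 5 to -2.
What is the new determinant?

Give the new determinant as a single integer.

Answer: -18

Derivation:
det is linear in row 1: changing M[1][0] by delta changes det by delta * cofactor(1,0).
Cofactor C_10 = (-1)^(1+0) * minor(1,0) = -3
Entry delta = -2 - 5 = -7
Det delta = -7 * -3 = 21
New det = -39 + 21 = -18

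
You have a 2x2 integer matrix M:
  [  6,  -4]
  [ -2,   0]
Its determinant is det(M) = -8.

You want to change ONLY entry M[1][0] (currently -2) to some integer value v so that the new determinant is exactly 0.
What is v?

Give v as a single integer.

Answer: 0

Derivation:
det is linear in entry M[1][0]: det = old_det + (v - -2) * C_10
Cofactor C_10 = 4
Want det = 0: -8 + (v - -2) * 4 = 0
  (v - -2) = 8 / 4 = 2
  v = -2 + (2) = 0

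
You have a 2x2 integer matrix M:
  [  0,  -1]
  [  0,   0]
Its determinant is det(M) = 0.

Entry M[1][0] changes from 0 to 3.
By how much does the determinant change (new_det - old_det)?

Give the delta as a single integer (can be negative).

Cofactor C_10 = 1
Entry delta = 3 - 0 = 3
Det delta = entry_delta * cofactor = 3 * 1 = 3

Answer: 3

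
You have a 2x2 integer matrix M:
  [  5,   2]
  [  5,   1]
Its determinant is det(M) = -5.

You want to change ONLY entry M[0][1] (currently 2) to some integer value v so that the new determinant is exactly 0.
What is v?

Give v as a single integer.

Answer: 1

Derivation:
det is linear in entry M[0][1]: det = old_det + (v - 2) * C_01
Cofactor C_01 = -5
Want det = 0: -5 + (v - 2) * -5 = 0
  (v - 2) = 5 / -5 = -1
  v = 2 + (-1) = 1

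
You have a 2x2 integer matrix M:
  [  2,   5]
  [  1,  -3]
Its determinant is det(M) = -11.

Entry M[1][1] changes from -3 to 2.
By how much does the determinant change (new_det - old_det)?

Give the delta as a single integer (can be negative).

Cofactor C_11 = 2
Entry delta = 2 - -3 = 5
Det delta = entry_delta * cofactor = 5 * 2 = 10

Answer: 10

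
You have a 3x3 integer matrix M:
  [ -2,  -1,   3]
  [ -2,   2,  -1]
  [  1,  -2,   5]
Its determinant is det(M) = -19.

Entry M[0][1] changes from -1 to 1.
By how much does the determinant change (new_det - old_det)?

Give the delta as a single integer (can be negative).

Cofactor C_01 = 9
Entry delta = 1 - -1 = 2
Det delta = entry_delta * cofactor = 2 * 9 = 18

Answer: 18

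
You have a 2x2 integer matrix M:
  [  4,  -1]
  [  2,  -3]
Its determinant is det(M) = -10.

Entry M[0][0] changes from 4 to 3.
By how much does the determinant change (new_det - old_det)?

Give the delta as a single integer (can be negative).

Answer: 3

Derivation:
Cofactor C_00 = -3
Entry delta = 3 - 4 = -1
Det delta = entry_delta * cofactor = -1 * -3 = 3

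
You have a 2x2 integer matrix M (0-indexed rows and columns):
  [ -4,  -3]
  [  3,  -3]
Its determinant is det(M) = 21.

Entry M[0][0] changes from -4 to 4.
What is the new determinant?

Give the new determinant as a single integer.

det is linear in row 0: changing M[0][0] by delta changes det by delta * cofactor(0,0).
Cofactor C_00 = (-1)^(0+0) * minor(0,0) = -3
Entry delta = 4 - -4 = 8
Det delta = 8 * -3 = -24
New det = 21 + -24 = -3

Answer: -3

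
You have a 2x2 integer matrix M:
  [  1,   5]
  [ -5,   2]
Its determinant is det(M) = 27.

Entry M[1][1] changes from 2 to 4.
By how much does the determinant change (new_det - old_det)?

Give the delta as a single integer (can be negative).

Cofactor C_11 = 1
Entry delta = 4 - 2 = 2
Det delta = entry_delta * cofactor = 2 * 1 = 2

Answer: 2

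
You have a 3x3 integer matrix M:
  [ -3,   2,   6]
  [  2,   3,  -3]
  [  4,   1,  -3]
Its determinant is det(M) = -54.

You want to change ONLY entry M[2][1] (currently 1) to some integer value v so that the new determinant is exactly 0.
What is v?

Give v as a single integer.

det is linear in entry M[2][1]: det = old_det + (v - 1) * C_21
Cofactor C_21 = 3
Want det = 0: -54 + (v - 1) * 3 = 0
  (v - 1) = 54 / 3 = 18
  v = 1 + (18) = 19

Answer: 19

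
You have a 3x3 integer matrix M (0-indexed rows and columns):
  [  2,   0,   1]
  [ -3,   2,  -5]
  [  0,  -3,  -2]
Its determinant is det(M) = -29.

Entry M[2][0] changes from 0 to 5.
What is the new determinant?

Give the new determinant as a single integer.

det is linear in row 2: changing M[2][0] by delta changes det by delta * cofactor(2,0).
Cofactor C_20 = (-1)^(2+0) * minor(2,0) = -2
Entry delta = 5 - 0 = 5
Det delta = 5 * -2 = -10
New det = -29 + -10 = -39

Answer: -39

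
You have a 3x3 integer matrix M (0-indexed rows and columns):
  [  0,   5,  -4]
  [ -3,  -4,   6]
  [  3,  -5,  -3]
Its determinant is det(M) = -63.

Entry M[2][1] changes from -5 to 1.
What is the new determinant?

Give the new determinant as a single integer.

Answer: 9

Derivation:
det is linear in row 2: changing M[2][1] by delta changes det by delta * cofactor(2,1).
Cofactor C_21 = (-1)^(2+1) * minor(2,1) = 12
Entry delta = 1 - -5 = 6
Det delta = 6 * 12 = 72
New det = -63 + 72 = 9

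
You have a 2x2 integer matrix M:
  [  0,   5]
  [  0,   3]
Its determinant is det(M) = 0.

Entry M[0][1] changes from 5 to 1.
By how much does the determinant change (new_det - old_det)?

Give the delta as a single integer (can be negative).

Cofactor C_01 = 0
Entry delta = 1 - 5 = -4
Det delta = entry_delta * cofactor = -4 * 0 = 0

Answer: 0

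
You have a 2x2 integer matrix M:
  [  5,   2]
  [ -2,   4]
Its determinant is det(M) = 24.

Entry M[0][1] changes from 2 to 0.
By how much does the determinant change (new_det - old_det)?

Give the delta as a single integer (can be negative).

Answer: -4

Derivation:
Cofactor C_01 = 2
Entry delta = 0 - 2 = -2
Det delta = entry_delta * cofactor = -2 * 2 = -4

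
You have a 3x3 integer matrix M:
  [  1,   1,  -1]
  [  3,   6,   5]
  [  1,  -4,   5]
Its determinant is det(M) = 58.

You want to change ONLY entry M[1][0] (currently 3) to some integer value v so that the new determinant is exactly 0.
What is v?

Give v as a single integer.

det is linear in entry M[1][0]: det = old_det + (v - 3) * C_10
Cofactor C_10 = -1
Want det = 0: 58 + (v - 3) * -1 = 0
  (v - 3) = -58 / -1 = 58
  v = 3 + (58) = 61

Answer: 61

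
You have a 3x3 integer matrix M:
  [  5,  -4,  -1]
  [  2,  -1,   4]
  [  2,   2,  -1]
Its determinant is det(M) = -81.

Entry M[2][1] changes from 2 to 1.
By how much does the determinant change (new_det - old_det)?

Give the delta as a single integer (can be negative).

Answer: 22

Derivation:
Cofactor C_21 = -22
Entry delta = 1 - 2 = -1
Det delta = entry_delta * cofactor = -1 * -22 = 22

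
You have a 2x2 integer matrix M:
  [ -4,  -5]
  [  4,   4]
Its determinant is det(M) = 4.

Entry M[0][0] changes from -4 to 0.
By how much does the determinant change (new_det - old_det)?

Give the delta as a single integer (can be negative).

Cofactor C_00 = 4
Entry delta = 0 - -4 = 4
Det delta = entry_delta * cofactor = 4 * 4 = 16

Answer: 16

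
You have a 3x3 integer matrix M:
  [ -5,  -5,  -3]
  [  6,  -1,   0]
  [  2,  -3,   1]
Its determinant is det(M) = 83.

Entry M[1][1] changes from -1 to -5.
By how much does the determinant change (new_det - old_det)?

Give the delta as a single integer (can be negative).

Cofactor C_11 = 1
Entry delta = -5 - -1 = -4
Det delta = entry_delta * cofactor = -4 * 1 = -4

Answer: -4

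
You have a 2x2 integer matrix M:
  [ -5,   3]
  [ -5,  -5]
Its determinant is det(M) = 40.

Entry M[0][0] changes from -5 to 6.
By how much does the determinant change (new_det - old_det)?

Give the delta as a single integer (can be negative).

Cofactor C_00 = -5
Entry delta = 6 - -5 = 11
Det delta = entry_delta * cofactor = 11 * -5 = -55

Answer: -55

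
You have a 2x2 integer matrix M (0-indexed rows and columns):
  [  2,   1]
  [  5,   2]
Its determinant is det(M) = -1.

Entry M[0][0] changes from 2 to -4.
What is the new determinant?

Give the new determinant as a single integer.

Answer: -13

Derivation:
det is linear in row 0: changing M[0][0] by delta changes det by delta * cofactor(0,0).
Cofactor C_00 = (-1)^(0+0) * minor(0,0) = 2
Entry delta = -4 - 2 = -6
Det delta = -6 * 2 = -12
New det = -1 + -12 = -13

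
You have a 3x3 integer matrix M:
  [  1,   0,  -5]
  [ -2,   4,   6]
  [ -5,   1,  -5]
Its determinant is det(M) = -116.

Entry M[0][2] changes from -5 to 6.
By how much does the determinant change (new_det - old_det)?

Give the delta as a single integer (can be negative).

Answer: 198

Derivation:
Cofactor C_02 = 18
Entry delta = 6 - -5 = 11
Det delta = entry_delta * cofactor = 11 * 18 = 198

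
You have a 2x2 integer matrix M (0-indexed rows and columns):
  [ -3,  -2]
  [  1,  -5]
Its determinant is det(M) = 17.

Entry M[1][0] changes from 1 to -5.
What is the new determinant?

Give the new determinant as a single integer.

det is linear in row 1: changing M[1][0] by delta changes det by delta * cofactor(1,0).
Cofactor C_10 = (-1)^(1+0) * minor(1,0) = 2
Entry delta = -5 - 1 = -6
Det delta = -6 * 2 = -12
New det = 17 + -12 = 5

Answer: 5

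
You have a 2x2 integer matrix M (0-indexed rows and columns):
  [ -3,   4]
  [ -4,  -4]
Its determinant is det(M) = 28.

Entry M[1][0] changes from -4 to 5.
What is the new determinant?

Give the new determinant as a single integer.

det is linear in row 1: changing M[1][0] by delta changes det by delta * cofactor(1,0).
Cofactor C_10 = (-1)^(1+0) * minor(1,0) = -4
Entry delta = 5 - -4 = 9
Det delta = 9 * -4 = -36
New det = 28 + -36 = -8

Answer: -8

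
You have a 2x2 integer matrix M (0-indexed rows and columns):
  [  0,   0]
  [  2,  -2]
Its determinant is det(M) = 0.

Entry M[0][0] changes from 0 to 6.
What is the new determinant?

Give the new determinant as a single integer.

Answer: -12

Derivation:
det is linear in row 0: changing M[0][0] by delta changes det by delta * cofactor(0,0).
Cofactor C_00 = (-1)^(0+0) * minor(0,0) = -2
Entry delta = 6 - 0 = 6
Det delta = 6 * -2 = -12
New det = 0 + -12 = -12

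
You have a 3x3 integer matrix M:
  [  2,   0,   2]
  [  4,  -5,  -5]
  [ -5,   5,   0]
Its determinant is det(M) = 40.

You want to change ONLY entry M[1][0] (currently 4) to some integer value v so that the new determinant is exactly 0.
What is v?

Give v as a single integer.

det is linear in entry M[1][0]: det = old_det + (v - 4) * C_10
Cofactor C_10 = 10
Want det = 0: 40 + (v - 4) * 10 = 0
  (v - 4) = -40 / 10 = -4
  v = 4 + (-4) = 0

Answer: 0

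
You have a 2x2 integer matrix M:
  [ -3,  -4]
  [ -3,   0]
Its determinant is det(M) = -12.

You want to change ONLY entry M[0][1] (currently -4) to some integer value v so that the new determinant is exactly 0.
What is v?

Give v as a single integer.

det is linear in entry M[0][1]: det = old_det + (v - -4) * C_01
Cofactor C_01 = 3
Want det = 0: -12 + (v - -4) * 3 = 0
  (v - -4) = 12 / 3 = 4
  v = -4 + (4) = 0

Answer: 0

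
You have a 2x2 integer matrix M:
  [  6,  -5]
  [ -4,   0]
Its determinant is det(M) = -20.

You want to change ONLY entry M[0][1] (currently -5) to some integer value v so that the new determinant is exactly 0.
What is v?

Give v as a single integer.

det is linear in entry M[0][1]: det = old_det + (v - -5) * C_01
Cofactor C_01 = 4
Want det = 0: -20 + (v - -5) * 4 = 0
  (v - -5) = 20 / 4 = 5
  v = -5 + (5) = 0

Answer: 0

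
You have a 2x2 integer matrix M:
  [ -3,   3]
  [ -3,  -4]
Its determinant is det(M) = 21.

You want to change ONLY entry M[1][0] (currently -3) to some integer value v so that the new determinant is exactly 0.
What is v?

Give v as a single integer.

Answer: 4

Derivation:
det is linear in entry M[1][0]: det = old_det + (v - -3) * C_10
Cofactor C_10 = -3
Want det = 0: 21 + (v - -3) * -3 = 0
  (v - -3) = -21 / -3 = 7
  v = -3 + (7) = 4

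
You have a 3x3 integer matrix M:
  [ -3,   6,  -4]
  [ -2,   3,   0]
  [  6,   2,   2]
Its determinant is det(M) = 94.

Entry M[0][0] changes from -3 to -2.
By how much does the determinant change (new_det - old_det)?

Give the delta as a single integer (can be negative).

Answer: 6

Derivation:
Cofactor C_00 = 6
Entry delta = -2 - -3 = 1
Det delta = entry_delta * cofactor = 1 * 6 = 6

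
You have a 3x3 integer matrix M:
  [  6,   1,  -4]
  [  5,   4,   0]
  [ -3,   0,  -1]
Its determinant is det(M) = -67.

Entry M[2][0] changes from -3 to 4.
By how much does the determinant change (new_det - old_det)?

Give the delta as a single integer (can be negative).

Answer: 112

Derivation:
Cofactor C_20 = 16
Entry delta = 4 - -3 = 7
Det delta = entry_delta * cofactor = 7 * 16 = 112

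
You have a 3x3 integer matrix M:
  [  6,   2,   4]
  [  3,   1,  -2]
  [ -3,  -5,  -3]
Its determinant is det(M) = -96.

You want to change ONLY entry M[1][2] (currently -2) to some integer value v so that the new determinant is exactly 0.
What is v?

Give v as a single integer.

Answer: 2

Derivation:
det is linear in entry M[1][2]: det = old_det + (v - -2) * C_12
Cofactor C_12 = 24
Want det = 0: -96 + (v - -2) * 24 = 0
  (v - -2) = 96 / 24 = 4
  v = -2 + (4) = 2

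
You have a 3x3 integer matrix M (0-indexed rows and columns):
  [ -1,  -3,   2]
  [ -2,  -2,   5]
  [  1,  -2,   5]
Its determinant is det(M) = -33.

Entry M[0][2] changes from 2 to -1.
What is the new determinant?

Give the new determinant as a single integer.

det is linear in row 0: changing M[0][2] by delta changes det by delta * cofactor(0,2).
Cofactor C_02 = (-1)^(0+2) * minor(0,2) = 6
Entry delta = -1 - 2 = -3
Det delta = -3 * 6 = -18
New det = -33 + -18 = -51

Answer: -51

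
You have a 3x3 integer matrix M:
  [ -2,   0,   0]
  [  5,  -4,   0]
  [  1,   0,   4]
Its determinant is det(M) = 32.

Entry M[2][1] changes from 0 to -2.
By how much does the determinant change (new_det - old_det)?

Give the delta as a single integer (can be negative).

Answer: 0

Derivation:
Cofactor C_21 = 0
Entry delta = -2 - 0 = -2
Det delta = entry_delta * cofactor = -2 * 0 = 0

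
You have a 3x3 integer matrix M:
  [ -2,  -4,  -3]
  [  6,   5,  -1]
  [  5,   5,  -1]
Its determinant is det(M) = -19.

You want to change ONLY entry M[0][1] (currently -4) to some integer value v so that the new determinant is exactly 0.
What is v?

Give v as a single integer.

det is linear in entry M[0][1]: det = old_det + (v - -4) * C_01
Cofactor C_01 = 1
Want det = 0: -19 + (v - -4) * 1 = 0
  (v - -4) = 19 / 1 = 19
  v = -4 + (19) = 15

Answer: 15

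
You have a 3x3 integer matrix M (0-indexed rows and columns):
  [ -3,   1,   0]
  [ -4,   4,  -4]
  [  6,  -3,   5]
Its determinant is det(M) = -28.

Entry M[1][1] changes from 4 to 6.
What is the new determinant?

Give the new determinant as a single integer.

det is linear in row 1: changing M[1][1] by delta changes det by delta * cofactor(1,1).
Cofactor C_11 = (-1)^(1+1) * minor(1,1) = -15
Entry delta = 6 - 4 = 2
Det delta = 2 * -15 = -30
New det = -28 + -30 = -58

Answer: -58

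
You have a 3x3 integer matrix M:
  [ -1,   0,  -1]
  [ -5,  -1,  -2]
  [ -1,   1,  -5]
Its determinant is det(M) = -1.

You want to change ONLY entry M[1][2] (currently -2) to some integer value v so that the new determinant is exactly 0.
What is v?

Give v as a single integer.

Answer: -1

Derivation:
det is linear in entry M[1][2]: det = old_det + (v - -2) * C_12
Cofactor C_12 = 1
Want det = 0: -1 + (v - -2) * 1 = 0
  (v - -2) = 1 / 1 = 1
  v = -2 + (1) = -1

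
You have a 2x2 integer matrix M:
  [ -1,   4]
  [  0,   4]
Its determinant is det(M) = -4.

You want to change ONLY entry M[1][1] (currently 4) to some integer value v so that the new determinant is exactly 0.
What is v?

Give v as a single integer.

det is linear in entry M[1][1]: det = old_det + (v - 4) * C_11
Cofactor C_11 = -1
Want det = 0: -4 + (v - 4) * -1 = 0
  (v - 4) = 4 / -1 = -4
  v = 4 + (-4) = 0

Answer: 0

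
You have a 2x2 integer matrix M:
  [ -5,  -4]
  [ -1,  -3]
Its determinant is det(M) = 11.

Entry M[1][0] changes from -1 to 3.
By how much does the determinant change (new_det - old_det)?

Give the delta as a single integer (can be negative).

Answer: 16

Derivation:
Cofactor C_10 = 4
Entry delta = 3 - -1 = 4
Det delta = entry_delta * cofactor = 4 * 4 = 16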